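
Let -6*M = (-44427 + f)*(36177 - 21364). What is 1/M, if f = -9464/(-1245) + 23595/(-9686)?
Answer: 72354420/7935116871477493 ≈ 9.1183e-9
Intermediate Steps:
f = 62292529/12059070 (f = -9464*(-1/1245) + 23595*(-1/9686) = 9464/1245 - 23595/9686 = 62292529/12059070 ≈ 5.1656)
M = 7935116871477493/72354420 (M = -(-44427 + 62292529/12059070)*(36177 - 21364)/6 = -(-535686010361)*14813/72354420 = -⅙*(-7935116871477493/12059070) = 7935116871477493/72354420 ≈ 1.0967e+8)
1/M = 1/(7935116871477493/72354420) = 72354420/7935116871477493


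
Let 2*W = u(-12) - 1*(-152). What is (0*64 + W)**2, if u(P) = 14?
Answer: 6889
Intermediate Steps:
W = 83 (W = (14 - 1*(-152))/2 = (14 + 152)/2 = (1/2)*166 = 83)
(0*64 + W)**2 = (0*64 + 83)**2 = (0 + 83)**2 = 83**2 = 6889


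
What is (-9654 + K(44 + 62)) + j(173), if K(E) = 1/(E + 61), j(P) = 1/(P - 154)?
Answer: -30631956/3173 ≈ -9653.9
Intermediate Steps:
j(P) = 1/(-154 + P)
K(E) = 1/(61 + E)
(-9654 + K(44 + 62)) + j(173) = (-9654 + 1/(61 + (44 + 62))) + 1/(-154 + 173) = (-9654 + 1/(61 + 106)) + 1/19 = (-9654 + 1/167) + 1/19 = -1612217/167 + 1/19 = -30631956/3173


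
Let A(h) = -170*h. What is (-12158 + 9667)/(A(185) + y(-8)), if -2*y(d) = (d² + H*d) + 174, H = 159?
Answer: 2491/30933 ≈ 0.080529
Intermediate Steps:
y(d) = -87 - 159*d/2 - d²/2 (y(d) = -((d² + 159*d) + 174)/2 = -(174 + d² + 159*d)/2 = -87 - 159*d/2 - d²/2)
(-12158 + 9667)/(A(185) + y(-8)) = (-12158 + 9667)/(-170*185 + (-87 - 159/2*(-8) - ½*(-8)²)) = -2491/(-31450 + (-87 + 636 - ½*64)) = -2491/(-31450 + (-87 + 636 - 32)) = -2491/(-31450 + 517) = -2491/(-30933) = -2491*(-1/30933) = 2491/30933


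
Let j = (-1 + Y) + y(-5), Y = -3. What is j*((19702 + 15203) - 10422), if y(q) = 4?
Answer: 0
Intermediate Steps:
j = 0 (j = (-1 - 3) + 4 = -4 + 4 = 0)
j*((19702 + 15203) - 10422) = 0*((19702 + 15203) - 10422) = 0*(34905 - 10422) = 0*24483 = 0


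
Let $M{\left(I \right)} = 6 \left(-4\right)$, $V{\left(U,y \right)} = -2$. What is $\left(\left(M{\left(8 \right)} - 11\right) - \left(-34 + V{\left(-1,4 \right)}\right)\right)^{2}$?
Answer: $1$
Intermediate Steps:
$M{\left(I \right)} = -24$
$\left(\left(M{\left(8 \right)} - 11\right) - \left(-34 + V{\left(-1,4 \right)}\right)\right)^{2} = \left(\left(-24 - 11\right) + \left(34 - -2\right)\right)^{2} = \left(-35 + \left(34 + 2\right)\right)^{2} = \left(-35 + 36\right)^{2} = 1^{2} = 1$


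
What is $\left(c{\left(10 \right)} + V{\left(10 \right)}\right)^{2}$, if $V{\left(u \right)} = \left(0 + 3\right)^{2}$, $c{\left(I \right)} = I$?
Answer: $361$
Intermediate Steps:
$V{\left(u \right)} = 9$ ($V{\left(u \right)} = 3^{2} = 9$)
$\left(c{\left(10 \right)} + V{\left(10 \right)}\right)^{2} = \left(10 + 9\right)^{2} = 19^{2} = 361$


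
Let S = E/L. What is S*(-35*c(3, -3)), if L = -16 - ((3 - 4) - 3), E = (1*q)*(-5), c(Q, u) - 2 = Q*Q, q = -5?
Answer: 9625/12 ≈ 802.08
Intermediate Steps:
c(Q, u) = 2 + Q**2 (c(Q, u) = 2 + Q*Q = 2 + Q**2)
E = 25 (E = (1*(-5))*(-5) = -5*(-5) = 25)
L = -12 (L = -16 - (-1 - 3) = -16 - 1*(-4) = -16 + 4 = -12)
S = -25/12 (S = 25/(-12) = 25*(-1/12) = -25/12 ≈ -2.0833)
S*(-35*c(3, -3)) = -(-875)*(2 + 3**2)/12 = -(-875)*(2 + 9)/12 = -(-875)*11/12 = -25/12*(-385) = 9625/12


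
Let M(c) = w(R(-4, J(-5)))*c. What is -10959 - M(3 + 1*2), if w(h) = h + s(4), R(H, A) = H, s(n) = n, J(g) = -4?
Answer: -10959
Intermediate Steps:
w(h) = 4 + h (w(h) = h + 4 = 4 + h)
M(c) = 0 (M(c) = (4 - 4)*c = 0*c = 0)
-10959 - M(3 + 1*2) = -10959 - 1*0 = -10959 + 0 = -10959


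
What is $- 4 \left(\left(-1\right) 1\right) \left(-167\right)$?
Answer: $-668$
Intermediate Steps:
$- 4 \left(\left(-1\right) 1\right) \left(-167\right) = \left(-4\right) \left(-1\right) \left(-167\right) = 4 \left(-167\right) = -668$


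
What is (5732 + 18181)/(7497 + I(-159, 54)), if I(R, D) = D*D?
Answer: 2657/1157 ≈ 2.2965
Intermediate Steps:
I(R, D) = D²
(5732 + 18181)/(7497 + I(-159, 54)) = (5732 + 18181)/(7497 + 54²) = 23913/(7497 + 2916) = 23913/10413 = 23913*(1/10413) = 2657/1157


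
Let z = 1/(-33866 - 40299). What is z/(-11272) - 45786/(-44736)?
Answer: 797427939967/779140704160 ≈ 1.0235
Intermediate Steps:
z = -1/74165 (z = 1/(-74165) = -1/74165 ≈ -1.3483e-5)
z/(-11272) - 45786/(-44736) = -1/74165/(-11272) - 45786/(-44736) = -1/74165*(-1/11272) - 45786*(-1/44736) = 1/835987880 + 7631/7456 = 797427939967/779140704160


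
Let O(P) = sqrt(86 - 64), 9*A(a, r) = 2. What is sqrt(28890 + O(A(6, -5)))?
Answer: sqrt(28890 + sqrt(22)) ≈ 169.98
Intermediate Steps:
A(a, r) = 2/9 (A(a, r) = (1/9)*2 = 2/9)
O(P) = sqrt(22)
sqrt(28890 + O(A(6, -5))) = sqrt(28890 + sqrt(22))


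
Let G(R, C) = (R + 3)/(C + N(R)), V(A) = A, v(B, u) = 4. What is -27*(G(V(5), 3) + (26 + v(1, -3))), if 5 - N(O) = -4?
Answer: -828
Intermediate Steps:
N(O) = 9 (N(O) = 5 - 1*(-4) = 5 + 4 = 9)
G(R, C) = (3 + R)/(9 + C) (G(R, C) = (R + 3)/(C + 9) = (3 + R)/(9 + C))
-27*(G(V(5), 3) + (26 + v(1, -3))) = -27*((3 + 5)/(9 + 3) + (26 + 4)) = -27*(8/12 + 30) = -27*((1/12)*8 + 30) = -27*(2/3 + 30) = -27*92/3 = -828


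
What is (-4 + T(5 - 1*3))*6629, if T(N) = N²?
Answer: 0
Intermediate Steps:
(-4 + T(5 - 1*3))*6629 = (-4 + (5 - 1*3)²)*6629 = (-4 + (5 - 3)²)*6629 = (-4 + 2²)*6629 = (-4 + 4)*6629 = 0*6629 = 0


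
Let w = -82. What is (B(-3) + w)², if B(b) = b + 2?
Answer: 6889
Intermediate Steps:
B(b) = 2 + b
(B(-3) + w)² = ((2 - 3) - 82)² = (-1 - 82)² = (-83)² = 6889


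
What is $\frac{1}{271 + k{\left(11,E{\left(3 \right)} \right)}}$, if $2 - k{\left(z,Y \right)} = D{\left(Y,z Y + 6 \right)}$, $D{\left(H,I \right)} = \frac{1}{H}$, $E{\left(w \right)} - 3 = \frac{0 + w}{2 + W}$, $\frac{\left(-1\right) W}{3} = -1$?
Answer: $\frac{18}{4909} \approx 0.0036667$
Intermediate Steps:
$W = 3$ ($W = \left(-3\right) \left(-1\right) = 3$)
$E{\left(w \right)} = 3 + \frac{w}{5}$ ($E{\left(w \right)} = 3 + \frac{0 + w}{2 + 3} = 3 + \frac{w}{5}$)
$k{\left(z,Y \right)} = 2 - \frac{1}{Y}$
$\frac{1}{271 + k{\left(11,E{\left(3 \right)} \right)}} = \frac{1}{271 + \left(2 - \frac{1}{3 + \frac{1}{5} \cdot 3}\right)} = \frac{1}{271 + \left(2 - \frac{1}{3 + \frac{3}{5}}\right)} = \frac{1}{271 + \left(2 - \frac{1}{\frac{18}{5}}\right)} = \frac{1}{271 + \left(2 - \frac{5}{18}\right)} = \frac{1}{271 + \frac{31}{18}} = \frac{1}{\frac{4909}{18}} = \frac{18}{4909}$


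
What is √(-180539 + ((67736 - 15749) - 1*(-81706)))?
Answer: I*√46846 ≈ 216.44*I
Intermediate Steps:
√(-180539 + ((67736 - 15749) - 1*(-81706))) = √(-180539 + (51987 + 81706)) = √(-180539 + 133693) = √(-46846) = I*√46846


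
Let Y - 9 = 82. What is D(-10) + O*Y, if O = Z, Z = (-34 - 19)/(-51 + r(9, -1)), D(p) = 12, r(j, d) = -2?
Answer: 103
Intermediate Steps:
Y = 91 (Y = 9 + 82 = 91)
Z = 1 (Z = (-34 - 19)/(-51 - 2) = -53/(-53) = -53*(-1/53) = 1)
O = 1
D(-10) + O*Y = 12 + 1*91 = 12 + 91 = 103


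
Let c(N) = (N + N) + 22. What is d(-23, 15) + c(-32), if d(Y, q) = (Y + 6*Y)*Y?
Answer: 3661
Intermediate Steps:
d(Y, q) = 7*Y**2 (d(Y, q) = (7*Y)*Y = 7*Y**2)
c(N) = 22 + 2*N (c(N) = 2*N + 22 = 22 + 2*N)
d(-23, 15) + c(-32) = 7*(-23)**2 + (22 + 2*(-32)) = 7*529 + (22 - 64) = 3703 - 42 = 3661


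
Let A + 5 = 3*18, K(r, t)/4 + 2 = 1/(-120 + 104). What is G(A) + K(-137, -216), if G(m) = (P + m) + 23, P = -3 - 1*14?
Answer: 187/4 ≈ 46.750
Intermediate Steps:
K(r, t) = -33/4 (K(r, t) = -8 + 4/(-120 + 104) = -8 + 4/(-16) = -8 + 4*(-1/16) = -8 - ¼ = -33/4)
P = -17 (P = -3 - 14 = -17)
A = 49 (A = -5 + 3*18 = -5 + 54 = 49)
G(m) = 6 + m (G(m) = (-17 + m) + 23 = 6 + m)
G(A) + K(-137, -216) = (6 + 49) - 33/4 = 55 - 33/4 = 187/4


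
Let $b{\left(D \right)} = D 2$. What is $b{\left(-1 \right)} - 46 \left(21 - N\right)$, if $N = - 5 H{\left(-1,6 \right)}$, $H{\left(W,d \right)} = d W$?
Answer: $412$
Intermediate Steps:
$H{\left(W,d \right)} = W d$
$b{\left(D \right)} = 2 D$
$N = 30$ ($N = - 5 \left(\left(-1\right) 6\right) = \left(-5\right) \left(-6\right) = 30$)
$b{\left(-1 \right)} - 46 \left(21 - N\right) = 2 \left(-1\right) - 46 \left(21 - 30\right) = -2 - 46 \left(21 - 30\right) = -2 - -414 = -2 + 414 = 412$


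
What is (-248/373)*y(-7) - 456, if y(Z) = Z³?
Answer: -85024/373 ≈ -227.95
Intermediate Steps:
(-248/373)*y(-7) - 456 = -248/373*(-7)³ - 456 = -248*1/373*(-343) - 456 = -248/373*(-343) - 456 = 85064/373 - 456 = -85024/373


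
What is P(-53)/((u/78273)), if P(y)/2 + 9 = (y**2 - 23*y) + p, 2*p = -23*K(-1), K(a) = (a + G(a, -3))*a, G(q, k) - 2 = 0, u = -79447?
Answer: -630958653/79447 ≈ -7941.9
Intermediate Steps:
G(q, k) = 2 (G(q, k) = 2 + 0 = 2)
K(a) = a*(2 + a) (K(a) = (a + 2)*a = (2 + a)*a = a*(2 + a))
p = 23/2 (p = (-(-23)*(2 - 1))/2 = (-(-23))/2 = (-23*(-1))/2 = (1/2)*23 = 23/2 ≈ 11.500)
P(y) = 5 - 46*y + 2*y**2 (P(y) = -18 + 2*((y**2 - 23*y) + 23/2) = -18 + 2*(23/2 + y**2 - 23*y) = -18 + (23 - 46*y + 2*y**2) = 5 - 46*y + 2*y**2)
P(-53)/((u/78273)) = (5 - 46*(-53) + 2*(-53)**2)/((-79447/78273)) = (5 + 2438 + 2*2809)/((-79447*1/78273)) = (5 + 2438 + 5618)/(-79447/78273) = 8061*(-78273/79447) = -630958653/79447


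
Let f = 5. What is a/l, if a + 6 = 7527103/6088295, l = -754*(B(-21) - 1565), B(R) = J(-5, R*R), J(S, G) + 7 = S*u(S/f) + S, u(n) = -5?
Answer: -29002667/7124571515360 ≈ -4.0708e-6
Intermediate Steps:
J(S, G) = -7 - 4*S (J(S, G) = -7 + (S*(-5) + S) = -7 + (-5*S + S) = -7 - 4*S)
B(R) = 13 (B(R) = -7 - 4*(-5) = -7 + 20 = 13)
l = 1170208 (l = -754*(13 - 1565) = -754*(-1552) = 1170208)
a = -29002667/6088295 (a = -6 + 7527103/6088295 = -29002667/6088295 ≈ -4.7637)
a/l = -29002667/6088295/1170208 = -29002667/6088295*1/1170208 = -29002667/7124571515360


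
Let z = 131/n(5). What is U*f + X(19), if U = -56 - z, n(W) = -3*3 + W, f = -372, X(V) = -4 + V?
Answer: 8664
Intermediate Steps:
n(W) = -9 + W
z = -131/4 (z = 131/(-9 + 5) = 131/(-4) = 131*(-¼) = -131/4 ≈ -32.750)
U = -93/4 (U = -56 - 1*(-131/4) = -56 + 131/4 = -93/4 ≈ -23.250)
U*f + X(19) = -93/4*(-372) + (-4 + 19) = 8649 + 15 = 8664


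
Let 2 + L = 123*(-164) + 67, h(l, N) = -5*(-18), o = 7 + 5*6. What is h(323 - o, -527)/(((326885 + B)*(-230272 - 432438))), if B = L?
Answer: -9/20330484838 ≈ -4.4268e-10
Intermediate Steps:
o = 37 (o = 7 + 30 = 37)
h(l, N) = 90
L = -20107 (L = -2 + (123*(-164) + 67) = -2 + (-20172 + 67) = -2 - 20105 = -20107)
B = -20107
h(323 - o, -527)/(((326885 + B)*(-230272 - 432438))) = 90/(((326885 - 20107)*(-230272 - 432438))) = 90/((306778*(-662710))) = 90/(-203304848380) = 90*(-1/203304848380) = -9/20330484838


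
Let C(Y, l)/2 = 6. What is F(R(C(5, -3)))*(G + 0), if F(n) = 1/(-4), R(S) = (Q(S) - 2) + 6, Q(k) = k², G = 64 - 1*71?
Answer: 7/4 ≈ 1.7500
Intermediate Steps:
C(Y, l) = 12 (C(Y, l) = 2*6 = 12)
G = -7 (G = 64 - 71 = -7)
R(S) = 4 + S² (R(S) = (S² - 2) + 6 = (-2 + S²) + 6 = 4 + S²)
F(n) = -¼
F(R(C(5, -3)))*(G + 0) = -(-7 + 0)/4 = -¼*(-7) = 7/4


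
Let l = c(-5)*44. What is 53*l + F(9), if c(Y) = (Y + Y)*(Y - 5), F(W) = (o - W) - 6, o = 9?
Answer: 233194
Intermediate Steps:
F(W) = 3 - W (F(W) = (9 - W) - 6 = 3 - W)
c(Y) = 2*Y*(-5 + Y) (c(Y) = (2*Y)*(-5 + Y) = 2*Y*(-5 + Y))
l = 4400 (l = (2*(-5)*(-5 - 5))*44 = (2*(-5)*(-10))*44 = 100*44 = 4400)
53*l + F(9) = 53*4400 + (3 - 1*9) = 233200 + (3 - 9) = 233200 - 6 = 233194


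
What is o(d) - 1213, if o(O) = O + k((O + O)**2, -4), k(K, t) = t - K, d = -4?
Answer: -1285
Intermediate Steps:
o(O) = -4 + O - 4*O**2 (o(O) = O + (-4 - (O + O)**2) = O + (-4 - (2*O)**2) = O + (-4 - 4*O**2) = -4 + O - 4*O**2)
o(d) - 1213 = (-4 - 4 - 4*(-4)**2) - 1213 = (-4 - 4 - 4*16) - 1213 = (-4 - 4 - 64) - 1213 = -72 - 1213 = -1285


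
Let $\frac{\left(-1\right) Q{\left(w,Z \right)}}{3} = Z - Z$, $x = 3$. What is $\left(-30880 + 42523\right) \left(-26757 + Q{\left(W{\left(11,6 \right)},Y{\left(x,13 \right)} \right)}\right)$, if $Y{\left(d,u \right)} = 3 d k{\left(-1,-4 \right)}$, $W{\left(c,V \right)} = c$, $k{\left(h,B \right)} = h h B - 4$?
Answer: $-311531751$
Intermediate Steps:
$k{\left(h,B \right)} = -4 + B h^{2}$ ($k{\left(h,B \right)} = h^{2} B - 4 = B h^{2} - 4 = -4 + B h^{2}$)
$Y{\left(d,u \right)} = - 24 d$ ($Y{\left(d,u \right)} = 3 d \left(-4 - 4 \left(-1\right)^{2}\right) = 3 d \left(-4 - 4\right) = 3 d \left(-8\right) = - 24 d$)
$Q{\left(w,Z \right)} = 0$ ($Q{\left(w,Z \right)} = - 3 \left(Z - Z\right) = \left(-3\right) 0 = 0$)
$\left(-30880 + 42523\right) \left(-26757 + Q{\left(W{\left(11,6 \right)},Y{\left(x,13 \right)} \right)}\right) = \left(-30880 + 42523\right) \left(-26757 + 0\right) = 11643 \left(-26757\right) = -311531751$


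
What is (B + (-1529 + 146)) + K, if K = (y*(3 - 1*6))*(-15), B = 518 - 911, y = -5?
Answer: -2001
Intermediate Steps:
B = -393
K = -225 (K = -5*(3 - 1*6)*(-15) = -5*(3 - 6)*(-15) = -5*(-3)*(-15) = 15*(-15) = -225)
(B + (-1529 + 146)) + K = (-393 + (-1529 + 146)) - 225 = (-393 - 1383) - 225 = -1776 - 225 = -2001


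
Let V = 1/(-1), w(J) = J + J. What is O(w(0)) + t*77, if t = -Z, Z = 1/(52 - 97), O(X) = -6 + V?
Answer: -238/45 ≈ -5.2889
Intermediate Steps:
w(J) = 2*J
V = -1 (V = 1*(-1) = -1)
O(X) = -7 (O(X) = -6 - 1 = -7)
Z = -1/45 (Z = 1/(-45) = -1/45 ≈ -0.022222)
t = 1/45 (t = -1*(-1/45) = 1/45 ≈ 0.022222)
O(w(0)) + t*77 = -7 + (1/45)*77 = -7 + 77/45 = -238/45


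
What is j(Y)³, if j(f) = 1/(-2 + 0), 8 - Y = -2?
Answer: -⅛ ≈ -0.12500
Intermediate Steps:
Y = 10 (Y = 8 - 1*(-2) = 8 + 2 = 10)
j(f) = -½ (j(f) = 1/(-2) = -½)
j(Y)³ = (-½)³ = -⅛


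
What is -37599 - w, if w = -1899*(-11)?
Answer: -58488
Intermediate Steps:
w = 20889
-37599 - w = -37599 - 1*20889 = -37599 - 20889 = -58488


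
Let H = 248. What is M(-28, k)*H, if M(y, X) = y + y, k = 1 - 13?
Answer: -13888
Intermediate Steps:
k = -12
M(y, X) = 2*y
M(-28, k)*H = (2*(-28))*248 = -56*248 = -13888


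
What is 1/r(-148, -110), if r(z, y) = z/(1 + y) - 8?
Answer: -109/724 ≈ -0.15055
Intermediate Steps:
r(z, y) = -8 + z/(1 + y) (r(z, y) = z/(1 + y) - 8 = -8 + z/(1 + y))
1/r(-148, -110) = 1/((-8 - 148 - 8*(-110))/(1 - 110)) = 1/((-8 - 148 + 880)/(-109)) = 1/(-1/109*724) = 1/(-724/109) = -109/724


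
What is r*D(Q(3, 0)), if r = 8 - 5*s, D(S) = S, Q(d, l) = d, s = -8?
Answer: 144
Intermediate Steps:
r = 48 (r = 8 - 5*(-8) = 8 + 40 = 48)
r*D(Q(3, 0)) = 48*3 = 144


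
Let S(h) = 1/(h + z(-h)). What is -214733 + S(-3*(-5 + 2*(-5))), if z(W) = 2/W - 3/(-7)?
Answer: -3069822653/14296 ≈ -2.1473e+5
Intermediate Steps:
z(W) = 3/7 + 2/W (z(W) = 2/W - 3*(-⅐) = 2/W + 3/7 = 3/7 + 2/W)
S(h) = 1/(3/7 + h - 2/h) (S(h) = 1/(h + (3/7 + 2/((-h)))) = 1/(h + (3/7 + 2*(-1/h))) = 1/(h + (3/7 - 2/h)) = 1/(3/7 + h - 2/h))
-214733 + S(-3*(-5 + 2*(-5))) = -214733 + 7*(-3*(-5 + 2*(-5)))/(-14 + 3*(-3*(-5 + 2*(-5))) + 7*(-3*(-5 + 2*(-5)))²) = -214733 + 7*(-3*(-5 - 10))/(-14 + 3*(-3*(-5 - 10)) + 7*(-3*(-5 - 10))²) = -214733 + 7*(-3*(-15))/(-14 + 3*(-3*(-15)) + 7*(-3*(-15))²) = -214733 + 7*45/(-14 + 3*45 + 7*45²) = -214733 + 7*45/(-14 + 135 + 7*2025) = -214733 + 7*45/(-14 + 135 + 14175) = -214733 + 7*45/14296 = -214733 + 7*45*(1/14296) = -214733 + 315/14296 = -3069822653/14296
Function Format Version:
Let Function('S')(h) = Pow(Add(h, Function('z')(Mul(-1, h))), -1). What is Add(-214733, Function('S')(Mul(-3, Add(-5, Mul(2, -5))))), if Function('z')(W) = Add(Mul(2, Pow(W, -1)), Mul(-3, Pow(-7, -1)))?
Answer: Rational(-3069822653, 14296) ≈ -2.1473e+5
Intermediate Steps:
Function('z')(W) = Add(Rational(3, 7), Mul(2, Pow(W, -1))) (Function('z')(W) = Add(Mul(2, Pow(W, -1)), Mul(-3, Rational(-1, 7))) = Add(Mul(2, Pow(W, -1)), Rational(3, 7)) = Add(Rational(3, 7), Mul(2, Pow(W, -1))))
Function('S')(h) = Pow(Add(Rational(3, 7), h, Mul(-2, Pow(h, -1))), -1) (Function('S')(h) = Pow(Add(h, Add(Rational(3, 7), Mul(2, Pow(Mul(-1, h), -1)))), -1) = Pow(Add(h, Add(Rational(3, 7), Mul(2, Mul(-1, Pow(h, -1))))), -1) = Pow(Add(h, Add(Rational(3, 7), Mul(-2, Pow(h, -1)))), -1) = Pow(Add(Rational(3, 7), h, Mul(-2, Pow(h, -1))), -1))
Add(-214733, Function('S')(Mul(-3, Add(-5, Mul(2, -5))))) = Add(-214733, Mul(7, Mul(-3, Add(-5, Mul(2, -5))), Pow(Add(-14, Mul(3, Mul(-3, Add(-5, Mul(2, -5)))), Mul(7, Pow(Mul(-3, Add(-5, Mul(2, -5))), 2))), -1))) = Add(-214733, Mul(7, Mul(-3, Add(-5, -10)), Pow(Add(-14, Mul(3, Mul(-3, Add(-5, -10))), Mul(7, Pow(Mul(-3, Add(-5, -10)), 2))), -1))) = Add(-214733, Mul(7, Mul(-3, -15), Pow(Add(-14, Mul(3, Mul(-3, -15)), Mul(7, Pow(Mul(-3, -15), 2))), -1))) = Add(-214733, Mul(7, 45, Pow(Add(-14, Mul(3, 45), Mul(7, Pow(45, 2))), -1))) = Add(-214733, Mul(7, 45, Pow(Add(-14, 135, Mul(7, 2025)), -1))) = Add(-214733, Mul(7, 45, Pow(Add(-14, 135, 14175), -1))) = Add(-214733, Mul(7, 45, Pow(14296, -1))) = Add(-214733, Mul(7, 45, Rational(1, 14296))) = Add(-214733, Rational(315, 14296)) = Rational(-3069822653, 14296)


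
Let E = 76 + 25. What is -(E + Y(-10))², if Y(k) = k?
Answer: -8281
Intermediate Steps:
E = 101
-(E + Y(-10))² = -(101 - 10)² = -1*91² = -1*8281 = -8281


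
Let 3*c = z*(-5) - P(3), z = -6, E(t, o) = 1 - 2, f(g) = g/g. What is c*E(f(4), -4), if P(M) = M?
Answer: -9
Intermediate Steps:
f(g) = 1
E(t, o) = -1
c = 9 (c = (-6*(-5) - 1*3)/3 = (30 - 3)/3 = (⅓)*27 = 9)
c*E(f(4), -4) = 9*(-1) = -9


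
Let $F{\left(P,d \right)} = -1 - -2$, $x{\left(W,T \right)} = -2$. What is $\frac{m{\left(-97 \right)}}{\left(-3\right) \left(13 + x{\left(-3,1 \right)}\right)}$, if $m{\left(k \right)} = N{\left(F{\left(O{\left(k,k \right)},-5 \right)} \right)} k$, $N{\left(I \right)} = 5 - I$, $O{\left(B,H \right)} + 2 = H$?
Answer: $\frac{388}{33} \approx 11.758$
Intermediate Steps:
$O{\left(B,H \right)} = -2 + H$
$F{\left(P,d \right)} = 1$ ($F{\left(P,d \right)} = -1 + 2 = 1$)
$m{\left(k \right)} = 4 k$ ($m{\left(k \right)} = \left(5 - 1\right) k = 4 k$)
$\frac{m{\left(-97 \right)}}{\left(-3\right) \left(13 + x{\left(-3,1 \right)}\right)} = \frac{4 \left(-97\right)}{\left(-3\right) \left(13 - 2\right)} = - \frac{388}{\left(-3\right) 11} = - \frac{388}{-33} = \left(-388\right) \left(- \frac{1}{33}\right) = \frac{388}{33}$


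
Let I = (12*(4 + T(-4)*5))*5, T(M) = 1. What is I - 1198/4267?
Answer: 2302982/4267 ≈ 539.72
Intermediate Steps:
I = 540 (I = (12*(4 + 1*5))*5 = (12*(4 + 5))*5 = (12*9)*5 = 108*5 = 540)
I - 1198/4267 = 540 - 1198/4267 = 2302982/4267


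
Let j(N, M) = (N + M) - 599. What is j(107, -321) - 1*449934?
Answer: -450747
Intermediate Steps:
j(N, M) = -599 + M + N (j(N, M) = (M + N) - 599 = -599 + M + N)
j(107, -321) - 1*449934 = (-599 - 321 + 107) - 1*449934 = -813 - 449934 = -450747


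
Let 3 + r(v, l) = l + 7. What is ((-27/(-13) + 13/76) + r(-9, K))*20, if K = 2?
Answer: 40745/247 ≈ 164.96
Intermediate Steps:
r(v, l) = 4 + l (r(v, l) = -3 + (l + 7) = -3 + (7 + l) = 4 + l)
((-27/(-13) + 13/76) + r(-9, K))*20 = ((-27/(-13) + 13/76) + (4 + 2))*20 = ((-27*(-1/13) + 13*(1/76)) + 6)*20 = ((27/13 + 13/76) + 6)*20 = (2221/988 + 6)*20 = (8149/988)*20 = 40745/247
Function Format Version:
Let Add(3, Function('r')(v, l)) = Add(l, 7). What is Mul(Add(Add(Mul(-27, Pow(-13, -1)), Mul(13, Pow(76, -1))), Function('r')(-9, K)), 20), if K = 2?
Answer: Rational(40745, 247) ≈ 164.96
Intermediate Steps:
Function('r')(v, l) = Add(4, l) (Function('r')(v, l) = Add(-3, Add(l, 7)) = Add(-3, Add(7, l)) = Add(4, l))
Mul(Add(Add(Mul(-27, Pow(-13, -1)), Mul(13, Pow(76, -1))), Function('r')(-9, K)), 20) = Mul(Add(Add(Mul(-27, Pow(-13, -1)), Mul(13, Pow(76, -1))), Add(4, 2)), 20) = Mul(Add(Add(Mul(-27, Rational(-1, 13)), Mul(13, Rational(1, 76))), 6), 20) = Mul(Add(Add(Rational(27, 13), Rational(13, 76)), 6), 20) = Mul(Add(Rational(2221, 988), 6), 20) = Mul(Rational(8149, 988), 20) = Rational(40745, 247)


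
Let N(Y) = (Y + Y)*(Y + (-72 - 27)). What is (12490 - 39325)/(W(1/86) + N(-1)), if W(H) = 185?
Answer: -5367/77 ≈ -69.701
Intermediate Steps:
N(Y) = 2*Y*(-99 + Y) (N(Y) = (2*Y)*(Y - 99) = (2*Y)*(-99 + Y) = 2*Y*(-99 + Y))
(12490 - 39325)/(W(1/86) + N(-1)) = (12490 - 39325)/(185 + 2*(-1)*(-99 - 1)) = -26835/(185 + 2*(-1)*(-100)) = -26835/(185 + 200) = -26835/385 = -26835*1/385 = -5367/77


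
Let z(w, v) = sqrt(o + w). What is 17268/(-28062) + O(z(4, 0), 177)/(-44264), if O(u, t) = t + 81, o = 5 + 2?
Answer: -64299229/103511364 ≈ -0.62118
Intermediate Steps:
o = 7
z(w, v) = sqrt(7 + w)
O(u, t) = 81 + t
17268/(-28062) + O(z(4, 0), 177)/(-44264) = 17268/(-28062) + (81 + 177)/(-44264) = 17268*(-1/28062) + 258*(-1/44264) = -2878/4677 - 129/22132 = -64299229/103511364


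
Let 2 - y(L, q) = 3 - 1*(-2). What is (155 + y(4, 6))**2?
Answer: 23104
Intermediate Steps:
y(L, q) = -3 (y(L, q) = 2 - (3 - 1*(-2)) = 2 - (3 + 2) = 2 - 1*5 = 2 - 5 = -3)
(155 + y(4, 6))**2 = (155 - 3)**2 = 152**2 = 23104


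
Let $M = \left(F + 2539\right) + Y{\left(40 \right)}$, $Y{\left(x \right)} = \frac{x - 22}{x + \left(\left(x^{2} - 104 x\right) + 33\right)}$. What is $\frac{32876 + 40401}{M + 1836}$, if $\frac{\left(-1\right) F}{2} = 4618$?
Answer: $- \frac{60746633}{4029775} \approx -15.074$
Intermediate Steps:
$Y{\left(x \right)} = \frac{-22 + x}{33 + x^{2} - 103 x}$ ($Y{\left(x \right)} = \frac{-22 + x}{x + \left(33 + x^{2} - 104 x\right)} = \frac{-22 + x}{33 + x^{2} - 103 x}$)
$F = -9236$ ($F = \left(-2\right) 4618 = -9236$)
$M = - \frac{5551819}{829}$ ($M = \left(-9236 + 2539\right) + \frac{-22 + 40}{33 + 40^{2} - 4120} = -6697 + \frac{1}{33 + 1600 - 4120} \cdot 18 = -6697 + \frac{1}{-2487} \cdot 18 = -6697 - \frac{6}{829} = - \frac{5551819}{829} \approx -6697.0$)
$\frac{32876 + 40401}{M + 1836} = \frac{32876 + 40401}{- \frac{5551819}{829} + 1836} = \frac{73277}{- \frac{4029775}{829}} = 73277 \left(- \frac{829}{4029775}\right) = - \frac{60746633}{4029775}$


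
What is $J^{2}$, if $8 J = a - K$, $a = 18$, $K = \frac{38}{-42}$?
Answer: $\frac{157609}{28224} \approx 5.5842$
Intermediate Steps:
$K = - \frac{19}{21}$ ($K = 38 \left(- \frac{1}{42}\right) = - \frac{19}{21} \approx -0.90476$)
$J = \frac{397}{168}$ ($J = \frac{18 - - \frac{19}{21}}{8} = \frac{18 + \frac{19}{21}}{8} = \frac{1}{8} \cdot \frac{397}{21} = \frac{397}{168} \approx 2.3631$)
$J^{2} = \left(\frac{397}{168}\right)^{2} = \frac{157609}{28224}$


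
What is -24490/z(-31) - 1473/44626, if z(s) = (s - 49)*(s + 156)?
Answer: 53908037/22313000 ≈ 2.4160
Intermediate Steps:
z(s) = (-49 + s)*(156 + s)
-24490/z(-31) - 1473/44626 = -24490/(-7644 + (-31)² + 107*(-31)) - 1473/44626 = -24490/(-7644 + 961 - 3317) - 1473*1/44626 = -24490/(-10000) - 1473/44626 = -24490*(-1/10000) - 1473/44626 = 2449/1000 - 1473/44626 = 53908037/22313000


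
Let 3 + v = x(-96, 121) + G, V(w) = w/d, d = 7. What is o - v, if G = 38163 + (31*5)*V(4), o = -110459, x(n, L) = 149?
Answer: -1041996/7 ≈ -1.4886e+5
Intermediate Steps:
V(w) = w/7
G = 267761/7 (G = 38163 + (31*5)*((1/7)*4) = 38163 + 155*(4/7) = 38163 + 620/7 = 267761/7 ≈ 38252.)
v = 268783/7 (v = -3 + (149 + 267761/7) = -3 + 268804/7 = 268783/7 ≈ 38398.)
o - v = -110459 - 1*268783/7 = -110459 - 268783/7 = -1041996/7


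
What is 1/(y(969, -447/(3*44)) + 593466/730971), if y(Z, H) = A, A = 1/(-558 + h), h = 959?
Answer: 97706457/79570279 ≈ 1.2279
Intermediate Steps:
A = 1/401 (A = 1/(-558 + 959) = 1/401 ≈ 0.0024938)
y(Z, H) = 1/401
1/(y(969, -447/(3*44)) + 593466/730971) = 1/(1/401 + 593466/730971) = 1/(1/401 + 593466*(1/730971)) = 1/(1/401 + 197822/243657) = 1/(79570279/97706457) = 97706457/79570279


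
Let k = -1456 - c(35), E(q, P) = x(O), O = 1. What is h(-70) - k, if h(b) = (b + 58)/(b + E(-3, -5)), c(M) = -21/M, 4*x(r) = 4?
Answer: 167391/115 ≈ 1455.6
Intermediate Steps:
x(r) = 1 (x(r) = (¼)*4 = 1)
E(q, P) = 1
k = -7277/5 (k = -1456 - (-21)/35 = -1456 - 1*(-⅗) = -1456 + ⅗ = -7277/5 ≈ -1455.4)
h(b) = (58 + b)/(1 + b) (h(b) = (b + 58)/(b + 1) = (58 + b)/(1 + b))
h(-70) - k = (58 - 70)/(1 - 70) - 1*(-7277/5) = -12/(-69) + 7277/5 = -1/69*(-12) + 7277/5 = 4/23 + 7277/5 = 167391/115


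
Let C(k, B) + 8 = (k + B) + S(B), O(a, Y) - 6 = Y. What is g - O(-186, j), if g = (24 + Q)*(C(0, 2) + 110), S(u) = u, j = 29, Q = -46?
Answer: -2367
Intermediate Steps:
O(a, Y) = 6 + Y
C(k, B) = -8 + k + 2*B (C(k, B) = -8 + ((k + B) + B) = -8 + ((B + k) + B) = -8 + (k + 2*B) = -8 + k + 2*B)
g = -2332 (g = (24 - 46)*((-8 + 0 + 2*2) + 110) = -22*((-8 + 0 + 4) + 110) = -22*(-4 + 110) = -22*106 = -2332)
g - O(-186, j) = -2332 - (6 + 29) = -2332 - 1*35 = -2332 - 35 = -2367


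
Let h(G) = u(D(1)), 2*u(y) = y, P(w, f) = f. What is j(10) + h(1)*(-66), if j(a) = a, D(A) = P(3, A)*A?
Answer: -23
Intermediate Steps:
D(A) = A**2 (D(A) = A*A = A**2)
u(y) = y/2
h(G) = 1/2 (h(G) = (1/2)*1**2 = (1/2)*1 = 1/2)
j(10) + h(1)*(-66) = 10 + (1/2)*(-66) = 10 - 33 = -23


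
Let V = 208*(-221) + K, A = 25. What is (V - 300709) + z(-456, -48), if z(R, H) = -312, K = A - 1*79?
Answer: -347043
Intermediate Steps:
K = -54 (K = 25 - 1*79 = 25 - 79 = -54)
V = -46022 (V = 208*(-221) - 54 = -45968 - 54 = -46022)
(V - 300709) + z(-456, -48) = (-46022 - 300709) - 312 = -346731 - 312 = -347043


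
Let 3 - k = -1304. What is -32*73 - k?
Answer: -3643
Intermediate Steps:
k = 1307 (k = 3 - 1*(-1304) = 3 + 1304 = 1307)
-32*73 - k = -32*73 - 1*1307 = -2336 - 1307 = -3643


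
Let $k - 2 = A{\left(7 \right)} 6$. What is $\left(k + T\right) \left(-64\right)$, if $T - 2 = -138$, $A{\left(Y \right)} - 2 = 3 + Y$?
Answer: $3968$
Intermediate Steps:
$A{\left(Y \right)} = 5 + Y$ ($A{\left(Y \right)} = 2 + \left(3 + Y\right) = 5 + Y$)
$T = -136$ ($T = 2 - 138 = -136$)
$k = 74$ ($k = 2 + \left(5 + 7\right) 6 = 2 + 12 \cdot 6 = 2 + 72 = 74$)
$\left(k + T\right) \left(-64\right) = \left(74 - 136\right) \left(-64\right) = \left(-62\right) \left(-64\right) = 3968$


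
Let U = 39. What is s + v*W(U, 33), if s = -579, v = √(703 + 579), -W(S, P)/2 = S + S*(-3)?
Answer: -579 + 156*√1282 ≈ 5006.6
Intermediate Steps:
W(S, P) = 4*S (W(S, P) = -2*(S + S*(-3)) = -2*(S - 3*S) = -(-4)*S = 4*S)
v = √1282 ≈ 35.805
s + v*W(U, 33) = -579 + √1282*(4*39) = -579 + √1282*156 = -579 + 156*√1282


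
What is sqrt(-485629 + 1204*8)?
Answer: I*sqrt(475997) ≈ 689.93*I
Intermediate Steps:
sqrt(-485629 + 1204*8) = sqrt(-485629 + 9632) = sqrt(-475997) = I*sqrt(475997)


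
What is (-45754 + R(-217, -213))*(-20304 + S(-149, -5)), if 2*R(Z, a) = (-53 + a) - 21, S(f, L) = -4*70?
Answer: 944754140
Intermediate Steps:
S(f, L) = -280
R(Z, a) = -37 + a/2 (R(Z, a) = ((-53 + a) - 21)/2 = (-74 + a)/2 = -37 + a/2)
(-45754 + R(-217, -213))*(-20304 + S(-149, -5)) = (-45754 + (-37 + (½)*(-213)))*(-20304 - 280) = (-45754 + (-37 - 213/2))*(-20584) = (-45754 - 287/2)*(-20584) = -91795/2*(-20584) = 944754140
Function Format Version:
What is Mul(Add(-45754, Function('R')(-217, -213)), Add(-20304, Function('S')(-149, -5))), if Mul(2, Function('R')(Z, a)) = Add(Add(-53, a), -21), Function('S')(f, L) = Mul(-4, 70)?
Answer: 944754140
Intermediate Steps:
Function('S')(f, L) = -280
Function('R')(Z, a) = Add(-37, Mul(Rational(1, 2), a)) (Function('R')(Z, a) = Mul(Rational(1, 2), Add(Add(-53, a), -21)) = Mul(Rational(1, 2), Add(-74, a)) = Add(-37, Mul(Rational(1, 2), a)))
Mul(Add(-45754, Function('R')(-217, -213)), Add(-20304, Function('S')(-149, -5))) = Mul(Add(-45754, Add(-37, Mul(Rational(1, 2), -213))), Add(-20304, -280)) = Mul(Add(-45754, Add(-37, Rational(-213, 2))), -20584) = Mul(Add(-45754, Rational(-287, 2)), -20584) = Mul(Rational(-91795, 2), -20584) = 944754140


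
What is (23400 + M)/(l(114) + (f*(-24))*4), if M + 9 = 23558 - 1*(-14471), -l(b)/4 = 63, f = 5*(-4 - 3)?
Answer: 415/21 ≈ 19.762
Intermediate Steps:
f = -35 (f = 5*(-7) = -35)
l(b) = -252 (l(b) = -4*63 = -252)
M = 38020 (M = -9 + (23558 - 1*(-14471)) = -9 + (23558 + 14471) = -9 + 38029 = 38020)
(23400 + M)/(l(114) + (f*(-24))*4) = (23400 + 38020)/(-252 - 35*(-24)*4) = 61420/(-252 + 840*4) = 61420/(-252 + 3360) = 61420/3108 = 61420*(1/3108) = 415/21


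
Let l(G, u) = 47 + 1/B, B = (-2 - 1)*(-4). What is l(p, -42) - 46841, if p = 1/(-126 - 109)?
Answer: -561527/12 ≈ -46794.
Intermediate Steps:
B = 12 (B = -3*(-4) = 12)
p = -1/235 (p = 1/(-235) = -1/235 ≈ -0.0042553)
l(G, u) = 565/12 (l(G, u) = 47 + 1/12 = 565/12)
l(p, -42) - 46841 = 565/12 - 46841 = -561527/12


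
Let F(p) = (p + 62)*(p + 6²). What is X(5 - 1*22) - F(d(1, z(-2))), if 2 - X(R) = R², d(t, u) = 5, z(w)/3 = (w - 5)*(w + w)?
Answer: -3034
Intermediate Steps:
z(w) = 6*w*(-5 + w) (z(w) = 3*((w - 5)*(w + w)) = 3*((-5 + w)*(2*w)) = 3*(2*w*(-5 + w)) = 6*w*(-5 + w))
X(R) = 2 - R²
F(p) = (36 + p)*(62 + p) (F(p) = (62 + p)*(p + 36) = (62 + p)*(36 + p) = (36 + p)*(62 + p))
X(5 - 1*22) - F(d(1, z(-2))) = (2 - (5 - 1*22)²) - (2232 + 5² + 98*5) = (2 - (5 - 22)²) - (2232 + 25 + 490) = (2 - 1*(-17)²) - 1*2747 = (2 - 1*289) - 2747 = (2 - 289) - 2747 = -287 - 2747 = -3034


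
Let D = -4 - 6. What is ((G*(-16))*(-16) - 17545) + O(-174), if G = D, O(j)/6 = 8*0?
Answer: -20105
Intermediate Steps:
O(j) = 0 (O(j) = 6*(8*0) = 6*0 = 0)
D = -10
G = -10
((G*(-16))*(-16) - 17545) + O(-174) = (-10*(-16)*(-16) - 17545) + 0 = (160*(-16) - 17545) + 0 = (-2560 - 17545) + 0 = -20105 + 0 = -20105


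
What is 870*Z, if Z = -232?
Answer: -201840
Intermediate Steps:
870*Z = 870*(-232) = -201840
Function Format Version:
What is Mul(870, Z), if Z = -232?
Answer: -201840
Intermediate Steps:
Mul(870, Z) = Mul(870, -232) = -201840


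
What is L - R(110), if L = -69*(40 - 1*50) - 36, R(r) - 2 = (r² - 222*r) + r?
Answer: 12862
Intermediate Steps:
R(r) = 2 + r² - 221*r (R(r) = 2 + ((r² - 222*r) + r) = 2 + (r² - 221*r) = 2 + r² - 221*r)
L = 654 (L = -69*(40 - 50) - 36 = -69*(-10) - 36 = 690 - 36 = 654)
L - R(110) = 654 - (2 + 110² - 221*110) = 654 - (2 + 12100 - 24310) = 654 - 1*(-12208) = 654 + 12208 = 12862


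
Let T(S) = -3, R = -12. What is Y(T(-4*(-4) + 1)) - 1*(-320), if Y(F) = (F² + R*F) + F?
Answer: 362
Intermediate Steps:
Y(F) = F² - 11*F (Y(F) = (F² - 12*F) + F = F² - 11*F)
Y(T(-4*(-4) + 1)) - 1*(-320) = -3*(-11 - 3) - 1*(-320) = -3*(-14) + 320 = 42 + 320 = 362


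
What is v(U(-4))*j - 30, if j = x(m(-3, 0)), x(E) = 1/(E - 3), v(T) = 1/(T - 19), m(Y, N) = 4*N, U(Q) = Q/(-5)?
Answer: -8185/273 ≈ -29.982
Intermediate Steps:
U(Q) = -Q/5 (U(Q) = Q*(-1/5) = -Q/5)
v(T) = 1/(-19 + T)
x(E) = 1/(-3 + E)
j = -1/3 (j = 1/(-3 + 4*0) = 1/(-3 + 0) = 1/(-3) = -1/3 ≈ -0.33333)
v(U(-4))*j - 30 = -1/3/(-19 - 1/5*(-4)) - 30 = -1/3/(-19 + 4/5) - 30 = -1/3/(-91/5) - 30 = -5/91*(-1/3) - 30 = 5/273 - 30 = -8185/273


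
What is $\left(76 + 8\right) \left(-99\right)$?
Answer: $-8316$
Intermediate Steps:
$\left(76 + 8\right) \left(-99\right) = 84 \left(-99\right) = -8316$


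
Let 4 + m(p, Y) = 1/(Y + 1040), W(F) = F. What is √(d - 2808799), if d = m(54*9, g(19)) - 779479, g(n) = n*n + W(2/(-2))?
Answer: I*√70330327186/140 ≈ 1894.3*I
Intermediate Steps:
g(n) = -1 + n² (g(n) = n*n + 2/(-2) = n² + 2*(-½) = n² - 1 = -1 + n²)
m(p, Y) = -4 + 1/(1040 + Y) (m(p, Y) = -4 + 1/(Y + 1040) = -4 + 1/(1040 + Y))
d = -1091276199/1400 (d = (-4159 - 4*(-1 + 19²))/(1040 + (-1 + 19²)) - 779479 = (-4159 - 4*(-1 + 361))/(1040 + (-1 + 361)) - 779479 = (-4159 - 4*360)/(1040 + 360) - 779479 = (-4159 - 1440)/1400 - 779479 = (1/1400)*(-5599) - 779479 = -5599/1400 - 779479 = -1091276199/1400 ≈ -7.7948e+5)
√(d - 2808799) = √(-1091276199/1400 - 2808799) = √(-5023594799/1400) = I*√70330327186/140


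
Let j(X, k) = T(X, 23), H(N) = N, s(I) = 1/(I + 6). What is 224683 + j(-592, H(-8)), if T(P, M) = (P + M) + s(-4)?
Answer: 448229/2 ≈ 2.2411e+5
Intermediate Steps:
s(I) = 1/(6 + I)
T(P, M) = ½ + M + P (T(P, M) = (P + M) + 1/(6 - 4) = (M + P) + 1/2 = (M + P) + ½ = ½ + M + P)
j(X, k) = 47/2 + X (j(X, k) = ½ + 23 + X = 47/2 + X)
224683 + j(-592, H(-8)) = 224683 + (47/2 - 592) = 224683 - 1137/2 = 448229/2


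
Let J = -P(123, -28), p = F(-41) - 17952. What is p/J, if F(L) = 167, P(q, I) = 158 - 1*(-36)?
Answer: 17785/194 ≈ 91.675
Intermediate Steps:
P(q, I) = 194 (P(q, I) = 158 + 36 = 194)
p = -17785 (p = 167 - 17952 = -17785)
J = -194 (J = -1*194 = -194)
p/J = -17785/(-194) = -17785*(-1/194) = 17785/194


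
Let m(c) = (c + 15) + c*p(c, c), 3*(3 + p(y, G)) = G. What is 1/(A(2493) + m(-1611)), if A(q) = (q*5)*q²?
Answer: 1/77471454129 ≈ 1.2908e-11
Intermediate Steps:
p(y, G) = -3 + G/3
m(c) = 15 + c + c*(-3 + c/3) (m(c) = (c + 15) + c*(-3 + c/3) = (15 + c) + c*(-3 + c/3) = 15 + c + c*(-3 + c/3))
A(q) = 5*q³ (A(q) = (5*q)*q² = 5*q³)
1/(A(2493) + m(-1611)) = 1/(5*2493³ + (15 - 2*(-1611) + (⅓)*(-1611)²)) = 1/(5*15494117157 + (15 + 3222 + (⅓)*2595321)) = 1/(77470585785 + (15 + 3222 + 865107)) = 1/(77470585785 + 868344) = 1/77471454129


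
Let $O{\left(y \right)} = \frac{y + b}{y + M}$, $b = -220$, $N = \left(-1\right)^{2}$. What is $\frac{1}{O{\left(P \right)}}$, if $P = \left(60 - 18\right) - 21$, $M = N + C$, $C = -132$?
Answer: $\frac{110}{199} \approx 0.55276$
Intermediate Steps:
$N = 1$
$M = -131$ ($M = 1 - 132 = -131$)
$P = 21$ ($P = 42 - 21 = 21$)
$O{\left(y \right)} = \frac{-220 + y}{-131 + y}$ ($O{\left(y \right)} = \frac{y - 220}{y - 131} = \frac{-220 + y}{-131 + y}$)
$\frac{1}{O{\left(P \right)}} = \frac{1}{\frac{1}{-131 + 21} \left(-220 + 21\right)} = \frac{1}{\frac{1}{-110} \left(-199\right)} = \frac{1}{\left(- \frac{1}{110}\right) \left(-199\right)} = \frac{1}{\frac{199}{110}} = \frac{110}{199}$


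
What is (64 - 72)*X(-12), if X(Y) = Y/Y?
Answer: -8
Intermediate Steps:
X(Y) = 1
(64 - 72)*X(-12) = (64 - 72)*1 = -8*1 = -8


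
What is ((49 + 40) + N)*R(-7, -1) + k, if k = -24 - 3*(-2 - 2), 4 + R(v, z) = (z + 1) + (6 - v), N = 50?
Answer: 1239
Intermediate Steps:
R(v, z) = 3 + z - v (R(v, z) = -4 + ((z + 1) + (6 - v)) = -4 + ((1 + z) + (6 - v)) = -4 + (7 + z - v) = 3 + z - v)
k = -12 (k = -24 - 3*(-4) = -24 - 1*(-12) = -24 + 12 = -12)
((49 + 40) + N)*R(-7, -1) + k = ((49 + 40) + 50)*(3 - 1 - 1*(-7)) - 12 = (89 + 50)*(3 - 1 + 7) - 12 = 139*9 - 12 = 1251 - 12 = 1239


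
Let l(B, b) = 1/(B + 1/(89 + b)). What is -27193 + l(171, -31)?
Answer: -269727309/9919 ≈ -27193.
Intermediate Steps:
-27193 + l(171, -31) = -27193 + (89 - 31)/(1 + 89*171 + 171*(-31)) = -27193 + 58/(1 + 15219 - 5301) = -27193 + 58/9919 = -269727309/9919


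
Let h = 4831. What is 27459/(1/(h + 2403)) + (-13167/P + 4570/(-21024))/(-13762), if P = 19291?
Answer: 554351042084066308463/2790754583904 ≈ 1.9864e+8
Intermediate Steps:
27459/(1/(h + 2403)) + (-13167/P + 4570/(-21024))/(-13762) = 27459/(1/(4831 + 2403)) + (-13167/19291 + 4570/(-21024))/(-13762) = 27459/(1/7234) + (-13167*1/19291 + 4570*(-1/21024))*(-1/13762) = 27459/(1/7234) + (-13167/19291 - 2285/10512)*(-1/13762) = 27459*7234 - 182491439/202786992*(-1/13762) = 198638406 + 182491439/2790754583904 = 554351042084066308463/2790754583904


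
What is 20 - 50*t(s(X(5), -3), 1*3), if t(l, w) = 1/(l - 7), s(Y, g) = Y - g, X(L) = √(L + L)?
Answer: 160/3 + 25*√10/3 ≈ 79.686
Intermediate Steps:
X(L) = √2*√L (X(L) = √(2*L) = √2*√L)
t(l, w) = 1/(-7 + l)
20 - 50*t(s(X(5), -3), 1*3) = 20 - 50/(-7 + (√2*√5 - 1*(-3))) = 20 - 50/(-7 + (√10 + 3)) = 20 - 50/(-7 + (3 + √10)) = 20 - 50/(-4 + √10)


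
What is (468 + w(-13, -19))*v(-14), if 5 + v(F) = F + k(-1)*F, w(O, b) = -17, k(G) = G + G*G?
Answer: -8569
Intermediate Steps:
k(G) = G + G²
v(F) = -5 + F (v(F) = -5 + (F + (-(1 - 1))*F) = -5 + (F + (-1*0)*F) = -5 + (F + 0*F) = -5 + (F + 0) = -5 + F)
(468 + w(-13, -19))*v(-14) = (468 - 17)*(-5 - 14) = 451*(-19) = -8569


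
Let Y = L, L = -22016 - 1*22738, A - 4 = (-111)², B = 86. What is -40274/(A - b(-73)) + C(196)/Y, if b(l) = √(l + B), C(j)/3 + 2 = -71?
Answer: -924232965278/283265989977 - 20137*√13/75952806 ≈ -3.2637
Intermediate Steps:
A = 12325 (A = 4 + (-111)² = 4 + 12321 = 12325)
L = -44754 (L = -22016 - 22738 = -44754)
C(j) = -219 (C(j) = -6 + 3*(-71) = -6 - 213 = -219)
Y = -44754
b(l) = √(86 + l) (b(l) = √(l + 86) = √(86 + l))
-40274/(A - b(-73)) + C(196)/Y = -40274/(12325 - √(86 - 73)) - 219/(-44754) = -40274/(12325 - √13) - 219*(-1/44754) = -40274/(12325 - √13) + 73/14918 = 73/14918 - 40274/(12325 - √13)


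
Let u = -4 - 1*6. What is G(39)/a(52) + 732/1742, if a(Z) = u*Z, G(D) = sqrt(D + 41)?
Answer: 366/871 - sqrt(5)/130 ≈ 0.40301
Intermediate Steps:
u = -10 (u = -4 - 6 = -10)
G(D) = sqrt(41 + D)
a(Z) = -10*Z
G(39)/a(52) + 732/1742 = sqrt(41 + 39)/((-10*52)) + 732/1742 = sqrt(80)/(-520) + 732*(1/1742) = (4*sqrt(5))*(-1/520) + 366/871 = -sqrt(5)/130 + 366/871 = 366/871 - sqrt(5)/130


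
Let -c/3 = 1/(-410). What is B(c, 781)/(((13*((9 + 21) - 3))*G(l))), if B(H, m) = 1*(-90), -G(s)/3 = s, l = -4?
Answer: -5/234 ≈ -0.021368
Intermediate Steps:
G(s) = -3*s
c = 3/410 (c = -3/(-410) = -3*(-1/410) = 3/410 ≈ 0.0073171)
B(H, m) = -90
B(c, 781)/(((13*((9 + 21) - 3))*G(l))) = -90*1/(156*((9 + 21) - 3)) = -90*1/(156*(30 - 3)) = -90/((13*27)*12) = -90/(351*12) = -90/4212 = -90*1/4212 = -5/234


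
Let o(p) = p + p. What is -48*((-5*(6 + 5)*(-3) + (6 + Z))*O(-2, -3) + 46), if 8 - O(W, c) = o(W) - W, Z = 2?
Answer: -85248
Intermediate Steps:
o(p) = 2*p
O(W, c) = 8 - W (O(W, c) = 8 - (2*W - W) = 8 - W)
-48*((-5*(6 + 5)*(-3) + (6 + Z))*O(-2, -3) + 46) = -48*((-5*(6 + 5)*(-3) + (6 + 2))*(8 - 1*(-2)) + 46) = -48*((-5*11*(-3) + 8)*(8 + 2) + 46) = -48*((-55*(-3) + 8)*10 + 46) = -48*((165 + 8)*10 + 46) = -48*(173*10 + 46) = -48*(1730 + 46) = -48*1776 = -85248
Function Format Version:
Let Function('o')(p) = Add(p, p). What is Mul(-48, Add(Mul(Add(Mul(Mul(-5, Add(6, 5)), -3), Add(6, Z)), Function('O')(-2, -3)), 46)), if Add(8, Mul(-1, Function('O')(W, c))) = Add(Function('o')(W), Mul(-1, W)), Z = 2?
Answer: -85248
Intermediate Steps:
Function('o')(p) = Mul(2, p)
Function('O')(W, c) = Add(8, Mul(-1, W)) (Function('O')(W, c) = Add(8, Mul(-1, Add(Mul(2, W), Mul(-1, W)))) = Add(8, Mul(-1, W)))
Mul(-48, Add(Mul(Add(Mul(Mul(-5, Add(6, 5)), -3), Add(6, Z)), Function('O')(-2, -3)), 46)) = Mul(-48, Add(Mul(Add(Mul(Mul(-5, Add(6, 5)), -3), Add(6, 2)), Add(8, Mul(-1, -2))), 46)) = Mul(-48, Add(Mul(Add(Mul(Mul(-5, 11), -3), 8), Add(8, 2)), 46)) = Mul(-48, Add(Mul(Add(Mul(-55, -3), 8), 10), 46)) = Mul(-48, Add(Mul(Add(165, 8), 10), 46)) = Mul(-48, Add(Mul(173, 10), 46)) = Mul(-48, Add(1730, 46)) = Mul(-48, 1776) = -85248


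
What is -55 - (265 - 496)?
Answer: 176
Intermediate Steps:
-55 - (265 - 496) = -55 - 1*(-231) = -55 + 231 = 176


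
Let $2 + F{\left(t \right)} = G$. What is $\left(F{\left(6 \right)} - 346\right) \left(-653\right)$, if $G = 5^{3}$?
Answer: $145619$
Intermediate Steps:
$G = 125$
$F{\left(t \right)} = 123$ ($F{\left(t \right)} = -2 + 125 = 123$)
$\left(F{\left(6 \right)} - 346\right) \left(-653\right) = \left(123 - 346\right) \left(-653\right) = \left(-223\right) \left(-653\right) = 145619$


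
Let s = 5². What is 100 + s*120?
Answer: 3100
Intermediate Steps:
s = 25
100 + s*120 = 100 + 25*120 = 100 + 3000 = 3100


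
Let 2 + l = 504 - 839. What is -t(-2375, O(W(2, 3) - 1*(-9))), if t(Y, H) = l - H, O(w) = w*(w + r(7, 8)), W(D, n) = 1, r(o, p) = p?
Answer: 517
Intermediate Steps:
l = -337 (l = -2 + (504 - 839) = -2 - 335 = -337)
O(w) = w*(8 + w) (O(w) = w*(w + 8) = w*(8 + w))
t(Y, H) = -337 - H
-t(-2375, O(W(2, 3) - 1*(-9))) = -(-337 - (1 - 1*(-9))*(8 + (1 - 1*(-9)))) = -(-337 - (1 + 9)*(8 + (1 + 9))) = -(-337 - 10*(8 + 10)) = -(-337 - 10*18) = -(-337 - 1*180) = -(-337 - 180) = -1*(-517) = 517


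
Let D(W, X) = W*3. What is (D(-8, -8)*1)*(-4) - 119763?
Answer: -119667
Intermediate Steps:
D(W, X) = 3*W
(D(-8, -8)*1)*(-4) - 119763 = ((3*(-8))*1)*(-4) - 119763 = -24*1*(-4) - 119763 = -24*(-4) - 119763 = 96 - 119763 = -119667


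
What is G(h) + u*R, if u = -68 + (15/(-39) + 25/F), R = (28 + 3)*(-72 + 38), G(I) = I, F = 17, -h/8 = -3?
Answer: 917168/13 ≈ 70551.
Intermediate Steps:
h = 24 (h = -8*(-3) = 24)
R = -1054 (R = 31*(-34) = -1054)
u = -14788/221 (u = -68 + (15/(-39) + 25/17) = -68 + (15*(-1/39) + 25*(1/17)) = -68 + (-5/13 + 25/17) = -68 + 240/221 = -14788/221 ≈ -66.914)
G(h) + u*R = 24 - 14788/221*(-1054) = 24 + 916856/13 = 917168/13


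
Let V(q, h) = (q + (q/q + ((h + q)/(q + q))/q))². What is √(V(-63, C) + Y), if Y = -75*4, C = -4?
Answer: √223379928529/7938 ≈ 59.540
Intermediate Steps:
V(q, h) = (1 + q + (h + q)/(2*q²))² (V(q, h) = (q + (1 + ((h + q)/((2*q)))/q))² = (q + (1 + ((h + q)*(1/(2*q)))/q))² = (q + (1 + ((h + q)/(2*q))/q))² = (q + (1 + (h + q)/(2*q²)))² = (1 + q + (h + q)/(2*q²))²)
Y = -300
√(V(-63, C) + Y) = √((¼)*(-4 - 63 + 2*(-63)² + 2*(-63)³)²/(-63)⁴ - 300) = √((¼)*(1/15752961)*(-4 - 63 + 2*3969 + 2*(-250047))² - 300) = √((¼)*(1/15752961)*(-4 - 63 + 7938 - 500094)² - 300) = √((¼)*(1/15752961)*(-492223)² - 300) = √((¼)*(1/15752961)*242283481729 - 300) = √(242283481729/63011844 - 300) = √(223379928529/63011844) = √223379928529/7938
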